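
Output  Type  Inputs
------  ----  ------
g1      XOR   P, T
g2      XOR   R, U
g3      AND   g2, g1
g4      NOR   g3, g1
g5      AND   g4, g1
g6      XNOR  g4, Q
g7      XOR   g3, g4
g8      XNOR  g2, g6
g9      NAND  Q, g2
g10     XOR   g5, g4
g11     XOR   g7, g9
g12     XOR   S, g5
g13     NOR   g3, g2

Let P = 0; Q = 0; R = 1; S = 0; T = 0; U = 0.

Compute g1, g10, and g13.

g1 = P XOR T = 0 XOR 0 = 0
g2 = R XOR U = 1 XOR 0 = 1
g3 = g2 AND g1 = 1 AND 0 = 0
g4 = g3 NOR g1 = 0 NOR 0 = 1
g5 = g4 AND g1 = 1 AND 0 = 0
g10 = g5 XOR g4 = 0 XOR 1 = 1
g13 = g3 NOR g2 = 0 NOR 1 = 0

g1 = 0  g10 = 1  g13 = 0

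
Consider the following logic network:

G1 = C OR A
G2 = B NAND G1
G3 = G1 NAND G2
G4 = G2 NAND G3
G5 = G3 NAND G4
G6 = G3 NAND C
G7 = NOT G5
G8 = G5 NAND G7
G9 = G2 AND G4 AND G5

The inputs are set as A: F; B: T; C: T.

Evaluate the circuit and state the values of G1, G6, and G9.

G1 = T, G6 = F, G9 = F

G1 = C OR A = T OR F = T
G2 = B NAND G1 = T NAND T = F
G3 = G1 NAND G2 = T NAND F = T
G4 = G2 NAND G3 = F NAND T = T
G5 = G3 NAND G4 = T NAND T = F
G6 = G3 NAND C = T NAND T = F
G9 = G2 AND G4 AND G5 = F AND T AND F = F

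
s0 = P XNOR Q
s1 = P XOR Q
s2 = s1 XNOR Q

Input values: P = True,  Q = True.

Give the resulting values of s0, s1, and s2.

s0 = True, s1 = False, s2 = False

s0 = P XNOR Q = True XNOR True = True
s1 = P XOR Q = True XOR True = False
s2 = s1 XNOR Q = False XNOR True = False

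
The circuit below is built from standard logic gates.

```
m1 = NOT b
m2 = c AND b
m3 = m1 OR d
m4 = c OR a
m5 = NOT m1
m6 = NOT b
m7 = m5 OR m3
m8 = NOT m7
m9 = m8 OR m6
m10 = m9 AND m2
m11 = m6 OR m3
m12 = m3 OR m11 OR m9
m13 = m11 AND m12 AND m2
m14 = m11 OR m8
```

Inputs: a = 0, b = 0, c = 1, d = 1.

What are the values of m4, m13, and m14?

m4 = 1, m13 = 0, m14 = 1

m1 = NOT b = NOT 0 = 1
m2 = c AND b = 1 AND 0 = 0
m3 = m1 OR d = 1 OR 1 = 1
m4 = c OR a = 1 OR 0 = 1
m5 = NOT m1 = NOT 1 = 0
m6 = NOT b = NOT 0 = 1
m7 = m5 OR m3 = 0 OR 1 = 1
m8 = NOT m7 = NOT 1 = 0
m9 = m8 OR m6 = 0 OR 1 = 1
m11 = m6 OR m3 = 1 OR 1 = 1
m12 = m3 OR m11 OR m9 = 1 OR 1 OR 1 = 1
m13 = m11 AND m12 AND m2 = 1 AND 1 AND 0 = 0
m14 = m11 OR m8 = 1 OR 0 = 1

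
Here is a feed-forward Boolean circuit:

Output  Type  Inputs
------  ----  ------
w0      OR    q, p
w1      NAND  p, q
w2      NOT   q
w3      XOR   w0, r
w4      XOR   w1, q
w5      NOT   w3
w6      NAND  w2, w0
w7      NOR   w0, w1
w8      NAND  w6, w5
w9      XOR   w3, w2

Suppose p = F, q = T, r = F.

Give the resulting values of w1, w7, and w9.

w0 = q OR p = T OR F = T
w1 = p NAND q = F NAND T = T
w2 = NOT q = NOT T = F
w3 = w0 XOR r = T XOR F = T
w7 = w0 NOR w1 = T NOR T = F
w9 = w3 XOR w2 = T XOR F = T

w1 = T, w7 = F, w9 = T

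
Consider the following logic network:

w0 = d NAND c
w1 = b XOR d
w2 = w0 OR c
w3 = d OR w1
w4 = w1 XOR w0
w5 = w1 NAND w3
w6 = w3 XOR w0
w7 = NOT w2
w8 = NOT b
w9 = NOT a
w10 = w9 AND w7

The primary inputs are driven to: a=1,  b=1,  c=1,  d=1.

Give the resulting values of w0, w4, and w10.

w0 = d NAND c = 1 NAND 1 = 0
w1 = b XOR d = 1 XOR 1 = 0
w2 = w0 OR c = 0 OR 1 = 1
w4 = w1 XOR w0 = 0 XOR 0 = 0
w7 = NOT w2 = NOT 1 = 0
w9 = NOT a = NOT 1 = 0
w10 = w9 AND w7 = 0 AND 0 = 0

w0 = 0, w4 = 0, w10 = 0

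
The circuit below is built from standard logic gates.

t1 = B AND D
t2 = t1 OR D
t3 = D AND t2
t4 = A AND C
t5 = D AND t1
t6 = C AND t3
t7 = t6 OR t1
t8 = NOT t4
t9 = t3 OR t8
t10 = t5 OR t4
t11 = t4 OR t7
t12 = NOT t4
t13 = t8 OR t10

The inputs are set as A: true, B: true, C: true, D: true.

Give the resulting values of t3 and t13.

t1 = B AND D = true AND true = true
t2 = t1 OR D = true OR true = true
t3 = D AND t2 = true AND true = true
t4 = A AND C = true AND true = true
t5 = D AND t1 = true AND true = true
t8 = NOT t4 = NOT true = false
t10 = t5 OR t4 = true OR true = true
t13 = t8 OR t10 = false OR true = true

t3 = true, t13 = true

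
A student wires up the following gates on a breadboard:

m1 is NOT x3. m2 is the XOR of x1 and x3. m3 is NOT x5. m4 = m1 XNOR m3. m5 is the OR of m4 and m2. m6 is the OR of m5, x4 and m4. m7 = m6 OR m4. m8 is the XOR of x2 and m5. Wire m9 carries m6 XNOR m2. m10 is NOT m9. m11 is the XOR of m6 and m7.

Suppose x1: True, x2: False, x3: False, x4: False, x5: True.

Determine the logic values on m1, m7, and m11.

m1 = NOT x3 = NOT False = True
m2 = x1 XOR x3 = True XOR False = True
m3 = NOT x5 = NOT True = False
m4 = m1 XNOR m3 = True XNOR False = False
m5 = m4 OR m2 = False OR True = True
m6 = m5 OR x4 OR m4 = True OR False OR False = True
m7 = m6 OR m4 = True OR False = True
m11 = m6 XOR m7 = True XOR True = False

m1 = True, m7 = True, m11 = False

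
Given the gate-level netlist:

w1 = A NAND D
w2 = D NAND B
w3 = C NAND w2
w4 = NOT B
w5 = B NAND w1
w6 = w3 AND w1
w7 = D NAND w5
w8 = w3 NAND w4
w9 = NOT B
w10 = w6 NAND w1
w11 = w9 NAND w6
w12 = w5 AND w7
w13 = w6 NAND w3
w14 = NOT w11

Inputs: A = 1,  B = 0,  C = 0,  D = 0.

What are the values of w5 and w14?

w1 = A NAND D = 1 NAND 0 = 1
w2 = D NAND B = 0 NAND 0 = 1
w3 = C NAND w2 = 0 NAND 1 = 1
w5 = B NAND w1 = 0 NAND 1 = 1
w6 = w3 AND w1 = 1 AND 1 = 1
w9 = NOT B = NOT 0 = 1
w11 = w9 NAND w6 = 1 NAND 1 = 0
w14 = NOT w11 = NOT 0 = 1

w5 = 1, w14 = 1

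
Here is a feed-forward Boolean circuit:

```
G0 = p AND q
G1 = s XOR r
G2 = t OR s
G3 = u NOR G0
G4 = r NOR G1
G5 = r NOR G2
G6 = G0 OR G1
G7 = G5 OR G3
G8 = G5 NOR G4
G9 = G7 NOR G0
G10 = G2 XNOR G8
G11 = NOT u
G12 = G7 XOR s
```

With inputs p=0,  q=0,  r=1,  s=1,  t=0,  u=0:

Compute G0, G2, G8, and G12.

G0 = p AND q = 0 AND 0 = 0
G1 = s XOR r = 1 XOR 1 = 0
G2 = t OR s = 0 OR 1 = 1
G3 = u NOR G0 = 0 NOR 0 = 1
G4 = r NOR G1 = 1 NOR 0 = 0
G5 = r NOR G2 = 1 NOR 1 = 0
G7 = G5 OR G3 = 0 OR 1 = 1
G8 = G5 NOR G4 = 0 NOR 0 = 1
G12 = G7 XOR s = 1 XOR 1 = 0

G0 = 0, G2 = 1, G8 = 1, G12 = 0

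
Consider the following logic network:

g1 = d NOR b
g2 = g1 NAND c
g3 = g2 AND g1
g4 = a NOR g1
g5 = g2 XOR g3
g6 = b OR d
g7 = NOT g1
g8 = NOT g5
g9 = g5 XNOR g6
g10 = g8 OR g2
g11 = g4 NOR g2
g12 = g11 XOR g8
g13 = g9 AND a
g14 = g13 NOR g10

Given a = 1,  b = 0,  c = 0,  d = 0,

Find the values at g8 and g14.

g1 = d NOR b = 0 NOR 0 = 1
g2 = g1 NAND c = 1 NAND 0 = 1
g3 = g2 AND g1 = 1 AND 1 = 1
g5 = g2 XOR g3 = 1 XOR 1 = 0
g6 = b OR d = 0 OR 0 = 0
g8 = NOT g5 = NOT 0 = 1
g9 = g5 XNOR g6 = 0 XNOR 0 = 1
g10 = g8 OR g2 = 1 OR 1 = 1
g13 = g9 AND a = 1 AND 1 = 1
g14 = g13 NOR g10 = 1 NOR 1 = 0

g8 = 1  g14 = 0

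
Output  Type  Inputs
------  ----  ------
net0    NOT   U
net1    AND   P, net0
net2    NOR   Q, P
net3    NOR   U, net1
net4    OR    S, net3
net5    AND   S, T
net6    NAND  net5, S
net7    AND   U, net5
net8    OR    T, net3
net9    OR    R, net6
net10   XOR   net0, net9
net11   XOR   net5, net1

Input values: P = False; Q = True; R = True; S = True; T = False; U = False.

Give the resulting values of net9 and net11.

net0 = NOT U = NOT False = True
net1 = P AND net0 = False AND True = False
net5 = S AND T = True AND False = False
net6 = net5 NAND S = False NAND True = True
net9 = R OR net6 = True OR True = True
net11 = net5 XOR net1 = False XOR False = False

net9 = True; net11 = False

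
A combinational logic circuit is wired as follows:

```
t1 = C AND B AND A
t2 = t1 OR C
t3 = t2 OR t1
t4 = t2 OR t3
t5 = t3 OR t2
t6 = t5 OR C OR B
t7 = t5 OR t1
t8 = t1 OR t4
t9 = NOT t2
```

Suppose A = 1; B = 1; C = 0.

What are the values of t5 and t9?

t1 = C AND B AND A = 0 AND 1 AND 1 = 0
t2 = t1 OR C = 0 OR 0 = 0
t3 = t2 OR t1 = 0 OR 0 = 0
t5 = t3 OR t2 = 0 OR 0 = 0
t9 = NOT t2 = NOT 0 = 1

t5 = 0, t9 = 1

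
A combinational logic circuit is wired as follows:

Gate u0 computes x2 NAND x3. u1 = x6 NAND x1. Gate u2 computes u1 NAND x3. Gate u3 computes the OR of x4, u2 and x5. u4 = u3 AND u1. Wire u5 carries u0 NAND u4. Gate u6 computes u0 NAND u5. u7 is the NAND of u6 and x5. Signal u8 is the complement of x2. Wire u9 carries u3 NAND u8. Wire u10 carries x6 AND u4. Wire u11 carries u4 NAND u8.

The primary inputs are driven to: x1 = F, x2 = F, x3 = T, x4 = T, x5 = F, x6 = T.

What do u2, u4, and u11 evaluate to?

u2 = F, u4 = T, u11 = F

u1 = x6 NAND x1 = T NAND F = T
u2 = u1 NAND x3 = T NAND T = F
u3 = x4 OR u2 OR x5 = T OR F OR F = T
u4 = u3 AND u1 = T AND T = T
u8 = NOT x2 = NOT F = T
u11 = u4 NAND u8 = T NAND T = F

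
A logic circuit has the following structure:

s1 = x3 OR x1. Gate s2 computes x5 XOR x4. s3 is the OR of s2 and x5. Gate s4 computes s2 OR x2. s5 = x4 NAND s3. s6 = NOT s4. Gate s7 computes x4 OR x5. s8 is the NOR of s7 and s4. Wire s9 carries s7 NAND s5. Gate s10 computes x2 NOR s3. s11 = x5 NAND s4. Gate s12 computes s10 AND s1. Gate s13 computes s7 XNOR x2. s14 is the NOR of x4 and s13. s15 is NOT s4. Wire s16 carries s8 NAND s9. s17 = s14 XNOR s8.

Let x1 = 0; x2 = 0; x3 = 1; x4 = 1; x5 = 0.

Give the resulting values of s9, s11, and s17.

s9 = 1  s11 = 1  s17 = 1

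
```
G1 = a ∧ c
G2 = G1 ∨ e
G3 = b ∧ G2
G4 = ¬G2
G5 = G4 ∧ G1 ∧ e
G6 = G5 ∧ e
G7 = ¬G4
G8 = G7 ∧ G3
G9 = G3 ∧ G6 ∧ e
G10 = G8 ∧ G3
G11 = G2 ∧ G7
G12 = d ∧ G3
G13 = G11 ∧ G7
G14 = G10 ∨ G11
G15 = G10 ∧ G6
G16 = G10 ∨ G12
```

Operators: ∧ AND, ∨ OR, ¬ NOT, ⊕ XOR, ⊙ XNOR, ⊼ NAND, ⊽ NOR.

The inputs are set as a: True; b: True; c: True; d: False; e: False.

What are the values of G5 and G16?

G1 = a AND c = True AND True = True
G2 = G1 OR e = True OR False = True
G3 = b AND G2 = True AND True = True
G4 = NOT G2 = NOT True = False
G5 = G4 AND G1 AND e = False AND True AND False = False
G7 = NOT G4 = NOT False = True
G8 = G7 AND G3 = True AND True = True
G10 = G8 AND G3 = True AND True = True
G12 = d AND G3 = False AND True = False
G16 = G10 OR G12 = True OR False = True

G5 = False, G16 = True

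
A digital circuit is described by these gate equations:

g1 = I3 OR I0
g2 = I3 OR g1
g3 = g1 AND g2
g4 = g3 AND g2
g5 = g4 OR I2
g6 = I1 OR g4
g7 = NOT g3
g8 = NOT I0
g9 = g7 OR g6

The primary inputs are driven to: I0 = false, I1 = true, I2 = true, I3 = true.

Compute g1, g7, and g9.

g1 = true, g7 = false, g9 = true

g1 = I3 OR I0 = true OR false = true
g2 = I3 OR g1 = true OR true = true
g3 = g1 AND g2 = true AND true = true
g4 = g3 AND g2 = true AND true = true
g6 = I1 OR g4 = true OR true = true
g7 = NOT g3 = NOT true = false
g9 = g7 OR g6 = false OR true = true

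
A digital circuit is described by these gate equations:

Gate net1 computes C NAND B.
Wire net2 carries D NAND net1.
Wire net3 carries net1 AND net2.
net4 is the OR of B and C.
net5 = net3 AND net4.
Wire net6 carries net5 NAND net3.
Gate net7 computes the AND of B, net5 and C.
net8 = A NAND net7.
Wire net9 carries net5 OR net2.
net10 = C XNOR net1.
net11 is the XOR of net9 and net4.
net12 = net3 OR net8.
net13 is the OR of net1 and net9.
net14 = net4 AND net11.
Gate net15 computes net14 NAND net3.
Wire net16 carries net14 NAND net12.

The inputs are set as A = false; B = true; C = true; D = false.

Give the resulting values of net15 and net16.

net15 = true, net16 = true

net1 = C NAND B = true NAND true = false
net2 = D NAND net1 = false NAND false = true
net3 = net1 AND net2 = false AND true = false
net4 = B OR C = true OR true = true
net5 = net3 AND net4 = false AND true = false
net7 = B AND net5 AND C = true AND false AND true = false
net8 = A NAND net7 = false NAND false = true
net9 = net5 OR net2 = false OR true = true
net11 = net9 XOR net4 = true XOR true = false
net12 = net3 OR net8 = false OR true = true
net14 = net4 AND net11 = true AND false = false
net15 = net14 NAND net3 = false NAND false = true
net16 = net14 NAND net12 = false NAND true = true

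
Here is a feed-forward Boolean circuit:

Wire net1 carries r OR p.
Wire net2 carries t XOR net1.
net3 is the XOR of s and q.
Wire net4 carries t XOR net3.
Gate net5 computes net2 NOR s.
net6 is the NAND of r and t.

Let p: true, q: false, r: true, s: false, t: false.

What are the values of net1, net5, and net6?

net1 = r OR p = true OR true = true
net2 = t XOR net1 = false XOR true = true
net5 = net2 NOR s = true NOR false = false
net6 = r NAND t = true NAND false = true

net1 = true, net5 = false, net6 = true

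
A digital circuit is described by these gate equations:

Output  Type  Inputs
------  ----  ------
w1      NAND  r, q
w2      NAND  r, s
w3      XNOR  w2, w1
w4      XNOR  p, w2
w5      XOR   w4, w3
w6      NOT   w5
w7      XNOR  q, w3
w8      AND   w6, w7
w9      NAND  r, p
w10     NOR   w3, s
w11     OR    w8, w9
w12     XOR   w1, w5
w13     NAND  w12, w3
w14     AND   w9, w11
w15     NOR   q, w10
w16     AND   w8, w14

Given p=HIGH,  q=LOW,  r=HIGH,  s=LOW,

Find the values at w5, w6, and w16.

w1 = r NAND q = HIGH NAND LOW = HIGH
w2 = r NAND s = HIGH NAND LOW = HIGH
w3 = w2 XNOR w1 = HIGH XNOR HIGH = HIGH
w4 = p XNOR w2 = HIGH XNOR HIGH = HIGH
w5 = w4 XOR w3 = HIGH XOR HIGH = LOW
w6 = NOT w5 = NOT LOW = HIGH
w7 = q XNOR w3 = LOW XNOR HIGH = LOW
w8 = w6 AND w7 = HIGH AND LOW = LOW
w9 = r NAND p = HIGH NAND HIGH = LOW
w11 = w8 OR w9 = LOW OR LOW = LOW
w14 = w9 AND w11 = LOW AND LOW = LOW
w16 = w8 AND w14 = LOW AND LOW = LOW

w5 = LOW, w6 = HIGH, w16 = LOW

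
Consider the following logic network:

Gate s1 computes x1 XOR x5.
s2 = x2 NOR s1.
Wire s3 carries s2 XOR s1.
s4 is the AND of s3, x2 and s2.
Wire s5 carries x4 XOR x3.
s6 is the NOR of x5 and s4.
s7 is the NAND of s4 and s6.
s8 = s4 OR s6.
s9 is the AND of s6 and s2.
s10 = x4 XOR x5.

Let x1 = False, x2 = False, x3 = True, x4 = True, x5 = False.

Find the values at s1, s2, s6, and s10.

s1 = False; s2 = True; s6 = True; s10 = True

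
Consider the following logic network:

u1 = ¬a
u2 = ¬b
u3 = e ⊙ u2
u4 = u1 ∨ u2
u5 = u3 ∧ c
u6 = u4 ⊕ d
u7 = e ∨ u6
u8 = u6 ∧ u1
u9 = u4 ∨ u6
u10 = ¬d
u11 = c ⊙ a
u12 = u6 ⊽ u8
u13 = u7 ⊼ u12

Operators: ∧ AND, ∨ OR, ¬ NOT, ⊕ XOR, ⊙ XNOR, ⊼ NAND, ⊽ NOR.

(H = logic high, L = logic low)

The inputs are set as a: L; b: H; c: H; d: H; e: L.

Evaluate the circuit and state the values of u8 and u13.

u1 = NOT a = NOT L = H
u2 = NOT b = NOT H = L
u4 = u1 OR u2 = H OR L = H
u6 = u4 XOR d = H XOR H = L
u7 = e OR u6 = L OR L = L
u8 = u6 AND u1 = L AND H = L
u12 = u6 NOR u8 = L NOR L = H
u13 = u7 NAND u12 = L NAND H = H

u8 = L  u13 = H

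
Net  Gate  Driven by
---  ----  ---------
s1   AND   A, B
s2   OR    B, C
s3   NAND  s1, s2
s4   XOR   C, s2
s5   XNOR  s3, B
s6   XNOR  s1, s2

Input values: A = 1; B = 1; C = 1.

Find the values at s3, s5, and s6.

s3 = 0, s5 = 0, s6 = 1

s1 = A AND B = 1 AND 1 = 1
s2 = B OR C = 1 OR 1 = 1
s3 = s1 NAND s2 = 1 NAND 1 = 0
s5 = s3 XNOR B = 0 XNOR 1 = 0
s6 = s1 XNOR s2 = 1 XNOR 1 = 1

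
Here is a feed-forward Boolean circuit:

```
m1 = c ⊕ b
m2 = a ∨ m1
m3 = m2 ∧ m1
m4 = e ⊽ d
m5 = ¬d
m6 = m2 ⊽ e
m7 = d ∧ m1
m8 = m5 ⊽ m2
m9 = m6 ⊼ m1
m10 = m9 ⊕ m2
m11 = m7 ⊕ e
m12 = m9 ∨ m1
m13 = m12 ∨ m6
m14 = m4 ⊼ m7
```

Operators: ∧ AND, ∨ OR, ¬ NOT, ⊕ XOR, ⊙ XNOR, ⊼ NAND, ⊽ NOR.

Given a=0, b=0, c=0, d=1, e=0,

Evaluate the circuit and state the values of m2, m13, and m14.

m2 = 0  m13 = 1  m14 = 1

m1 = c XOR b = 0 XOR 0 = 0
m2 = a OR m1 = 0 OR 0 = 0
m4 = e NOR d = 0 NOR 1 = 0
m6 = m2 NOR e = 0 NOR 0 = 1
m7 = d AND m1 = 1 AND 0 = 0
m9 = m6 NAND m1 = 1 NAND 0 = 1
m12 = m9 OR m1 = 1 OR 0 = 1
m13 = m12 OR m6 = 1 OR 1 = 1
m14 = m4 NAND m7 = 0 NAND 0 = 1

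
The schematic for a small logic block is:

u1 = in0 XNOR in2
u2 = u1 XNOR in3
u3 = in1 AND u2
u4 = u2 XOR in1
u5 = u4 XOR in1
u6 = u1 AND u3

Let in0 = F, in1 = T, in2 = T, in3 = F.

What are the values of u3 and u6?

u3 = T  u6 = F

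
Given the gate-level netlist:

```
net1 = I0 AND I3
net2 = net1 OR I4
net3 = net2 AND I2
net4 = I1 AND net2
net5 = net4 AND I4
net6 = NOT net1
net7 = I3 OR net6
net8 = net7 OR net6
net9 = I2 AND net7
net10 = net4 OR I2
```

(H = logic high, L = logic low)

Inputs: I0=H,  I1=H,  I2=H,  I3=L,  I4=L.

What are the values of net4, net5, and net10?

net4 = L; net5 = L; net10 = H

net1 = I0 AND I3 = H AND L = L
net2 = net1 OR I4 = L OR L = L
net4 = I1 AND net2 = H AND L = L
net5 = net4 AND I4 = L AND L = L
net10 = net4 OR I2 = L OR H = H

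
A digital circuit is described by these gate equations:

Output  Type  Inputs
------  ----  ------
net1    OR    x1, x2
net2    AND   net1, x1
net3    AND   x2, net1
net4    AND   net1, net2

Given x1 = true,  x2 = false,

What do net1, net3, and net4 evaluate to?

net1 = true; net3 = false; net4 = true

net1 = x1 OR x2 = true OR false = true
net2 = net1 AND x1 = true AND true = true
net3 = x2 AND net1 = false AND true = false
net4 = net1 AND net2 = true AND true = true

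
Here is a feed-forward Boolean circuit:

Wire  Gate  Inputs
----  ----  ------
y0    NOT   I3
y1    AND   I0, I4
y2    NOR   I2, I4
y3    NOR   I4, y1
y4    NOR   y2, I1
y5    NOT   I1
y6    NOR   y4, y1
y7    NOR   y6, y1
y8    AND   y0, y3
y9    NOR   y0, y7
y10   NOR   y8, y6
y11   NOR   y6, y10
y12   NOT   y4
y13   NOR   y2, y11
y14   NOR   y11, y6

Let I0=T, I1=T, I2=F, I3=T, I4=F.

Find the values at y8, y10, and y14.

y8 = F; y10 = F; y14 = F

y0 = NOT I3 = NOT T = F
y1 = I0 AND I4 = T AND F = F
y2 = I2 NOR I4 = F NOR F = T
y3 = I4 NOR y1 = F NOR F = T
y4 = y2 NOR I1 = T NOR T = F
y6 = y4 NOR y1 = F NOR F = T
y8 = y0 AND y3 = F AND T = F
y10 = y8 NOR y6 = F NOR T = F
y11 = y6 NOR y10 = T NOR F = F
y14 = y11 NOR y6 = F NOR T = F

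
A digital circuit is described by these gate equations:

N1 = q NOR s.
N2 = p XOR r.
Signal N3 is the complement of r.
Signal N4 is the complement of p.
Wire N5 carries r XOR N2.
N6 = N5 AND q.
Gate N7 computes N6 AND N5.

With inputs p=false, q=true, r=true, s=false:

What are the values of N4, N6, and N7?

N4 = true  N6 = false  N7 = false

N2 = p XOR r = false XOR true = true
N4 = NOT p = NOT false = true
N5 = r XOR N2 = true XOR true = false
N6 = N5 AND q = false AND true = false
N7 = N6 AND N5 = false AND false = false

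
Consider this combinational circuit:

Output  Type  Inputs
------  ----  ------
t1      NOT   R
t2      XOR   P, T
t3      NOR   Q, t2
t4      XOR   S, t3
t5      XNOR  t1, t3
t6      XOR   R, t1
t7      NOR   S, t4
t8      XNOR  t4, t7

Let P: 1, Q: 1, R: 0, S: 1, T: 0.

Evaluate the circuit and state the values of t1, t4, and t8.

t1 = 1  t4 = 1  t8 = 0

t1 = NOT R = NOT 0 = 1
t2 = P XOR T = 1 XOR 0 = 1
t3 = Q NOR t2 = 1 NOR 1 = 0
t4 = S XOR t3 = 1 XOR 0 = 1
t7 = S NOR t4 = 1 NOR 1 = 0
t8 = t4 XNOR t7 = 1 XNOR 0 = 0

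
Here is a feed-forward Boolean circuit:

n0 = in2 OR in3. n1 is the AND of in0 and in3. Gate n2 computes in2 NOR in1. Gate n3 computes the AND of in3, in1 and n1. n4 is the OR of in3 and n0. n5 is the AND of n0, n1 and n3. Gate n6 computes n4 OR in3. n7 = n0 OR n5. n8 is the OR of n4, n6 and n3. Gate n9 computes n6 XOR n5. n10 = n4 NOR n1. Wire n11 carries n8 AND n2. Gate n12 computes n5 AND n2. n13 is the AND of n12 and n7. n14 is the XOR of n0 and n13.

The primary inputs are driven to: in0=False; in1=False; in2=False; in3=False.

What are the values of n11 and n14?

n11 = False  n14 = False

n0 = in2 OR in3 = False OR False = False
n1 = in0 AND in3 = False AND False = False
n2 = in2 NOR in1 = False NOR False = True
n3 = in3 AND in1 AND n1 = False AND False AND False = False
n4 = in3 OR n0 = False OR False = False
n5 = n0 AND n1 AND n3 = False AND False AND False = False
n6 = n4 OR in3 = False OR False = False
n7 = n0 OR n5 = False OR False = False
n8 = n4 OR n6 OR n3 = False OR False OR False = False
n11 = n8 AND n2 = False AND True = False
n12 = n5 AND n2 = False AND True = False
n13 = n12 AND n7 = False AND False = False
n14 = n0 XOR n13 = False XOR False = False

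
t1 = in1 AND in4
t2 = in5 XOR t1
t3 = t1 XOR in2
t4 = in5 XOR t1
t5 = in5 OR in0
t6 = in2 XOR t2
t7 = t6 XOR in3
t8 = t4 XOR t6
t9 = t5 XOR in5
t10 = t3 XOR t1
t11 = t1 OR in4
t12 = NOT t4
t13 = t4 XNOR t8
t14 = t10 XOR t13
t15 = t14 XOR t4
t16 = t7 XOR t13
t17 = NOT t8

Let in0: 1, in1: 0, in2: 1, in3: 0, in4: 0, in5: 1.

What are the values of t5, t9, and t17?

t5 = 1  t9 = 0  t17 = 0

t1 = in1 AND in4 = 0 AND 0 = 0
t2 = in5 XOR t1 = 1 XOR 0 = 1
t4 = in5 XOR t1 = 1 XOR 0 = 1
t5 = in5 OR in0 = 1 OR 1 = 1
t6 = in2 XOR t2 = 1 XOR 1 = 0
t8 = t4 XOR t6 = 1 XOR 0 = 1
t9 = t5 XOR in5 = 1 XOR 1 = 0
t17 = NOT t8 = NOT 1 = 0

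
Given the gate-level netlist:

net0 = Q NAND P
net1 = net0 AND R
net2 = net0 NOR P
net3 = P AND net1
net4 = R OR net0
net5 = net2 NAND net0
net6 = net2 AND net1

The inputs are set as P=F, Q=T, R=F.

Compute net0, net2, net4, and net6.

net0 = T, net2 = F, net4 = T, net6 = F

net0 = Q NAND P = T NAND F = T
net1 = net0 AND R = T AND F = F
net2 = net0 NOR P = T NOR F = F
net4 = R OR net0 = F OR T = T
net6 = net2 AND net1 = F AND F = F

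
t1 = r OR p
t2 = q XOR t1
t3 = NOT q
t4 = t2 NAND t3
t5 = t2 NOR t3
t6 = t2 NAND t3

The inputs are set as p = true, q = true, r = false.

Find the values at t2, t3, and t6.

t1 = r OR p = false OR true = true
t2 = q XOR t1 = true XOR true = false
t3 = NOT q = NOT true = false
t6 = t2 NAND t3 = false NAND false = true

t2 = false; t3 = false; t6 = true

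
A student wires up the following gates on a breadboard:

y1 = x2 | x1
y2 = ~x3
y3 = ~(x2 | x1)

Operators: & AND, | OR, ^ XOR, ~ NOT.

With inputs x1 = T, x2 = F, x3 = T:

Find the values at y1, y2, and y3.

y1 = T, y2 = F, y3 = F

y1 = F | T = T
y2 = ~T = F
y3 = ~(F | T) = F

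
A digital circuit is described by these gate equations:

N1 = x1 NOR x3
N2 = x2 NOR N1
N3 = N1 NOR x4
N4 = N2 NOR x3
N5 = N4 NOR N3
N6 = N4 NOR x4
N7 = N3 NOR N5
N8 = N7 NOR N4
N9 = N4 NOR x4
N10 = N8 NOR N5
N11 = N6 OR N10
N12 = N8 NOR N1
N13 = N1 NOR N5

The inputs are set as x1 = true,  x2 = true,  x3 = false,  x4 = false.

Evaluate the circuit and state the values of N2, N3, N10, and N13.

N2 = false, N3 = true, N10 = true, N13 = true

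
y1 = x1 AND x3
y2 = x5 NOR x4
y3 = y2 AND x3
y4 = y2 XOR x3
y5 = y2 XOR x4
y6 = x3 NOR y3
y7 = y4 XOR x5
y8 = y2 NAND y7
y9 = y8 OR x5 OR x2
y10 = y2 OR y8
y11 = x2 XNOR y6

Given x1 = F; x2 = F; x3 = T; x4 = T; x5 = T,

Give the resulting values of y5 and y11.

y2 = x5 NOR x4 = T NOR T = F
y3 = y2 AND x3 = F AND T = F
y5 = y2 XOR x4 = F XOR T = T
y6 = x3 NOR y3 = T NOR F = F
y11 = x2 XNOR y6 = F XNOR F = T

y5 = T; y11 = T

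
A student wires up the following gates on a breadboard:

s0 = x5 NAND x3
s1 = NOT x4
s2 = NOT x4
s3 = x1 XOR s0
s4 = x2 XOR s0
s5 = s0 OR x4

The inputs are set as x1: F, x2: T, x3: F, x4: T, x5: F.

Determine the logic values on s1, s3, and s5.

s1 = F, s3 = T, s5 = T

s0 = x5 NAND x3 = F NAND F = T
s1 = NOT x4 = NOT T = F
s3 = x1 XOR s0 = F XOR T = T
s5 = s0 OR x4 = T OR T = T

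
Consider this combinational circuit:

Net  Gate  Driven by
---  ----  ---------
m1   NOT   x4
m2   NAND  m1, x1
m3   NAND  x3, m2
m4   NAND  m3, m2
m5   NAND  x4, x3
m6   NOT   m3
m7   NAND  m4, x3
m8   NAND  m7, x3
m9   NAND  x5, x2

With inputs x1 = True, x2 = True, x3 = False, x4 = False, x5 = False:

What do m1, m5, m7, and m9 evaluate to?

m1 = NOT x4 = NOT False = True
m2 = m1 NAND x1 = True NAND True = False
m3 = x3 NAND m2 = False NAND False = True
m4 = m3 NAND m2 = True NAND False = True
m5 = x4 NAND x3 = False NAND False = True
m7 = m4 NAND x3 = True NAND False = True
m9 = x5 NAND x2 = False NAND True = True

m1 = True; m5 = True; m7 = True; m9 = True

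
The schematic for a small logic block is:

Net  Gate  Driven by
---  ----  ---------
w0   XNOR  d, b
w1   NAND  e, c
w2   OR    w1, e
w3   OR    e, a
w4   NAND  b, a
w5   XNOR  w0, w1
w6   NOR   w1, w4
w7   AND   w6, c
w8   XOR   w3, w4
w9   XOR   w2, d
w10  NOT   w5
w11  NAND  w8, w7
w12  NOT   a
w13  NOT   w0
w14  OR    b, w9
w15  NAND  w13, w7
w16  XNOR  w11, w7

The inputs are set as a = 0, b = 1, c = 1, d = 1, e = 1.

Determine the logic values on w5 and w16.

w5 = 0, w16 = 0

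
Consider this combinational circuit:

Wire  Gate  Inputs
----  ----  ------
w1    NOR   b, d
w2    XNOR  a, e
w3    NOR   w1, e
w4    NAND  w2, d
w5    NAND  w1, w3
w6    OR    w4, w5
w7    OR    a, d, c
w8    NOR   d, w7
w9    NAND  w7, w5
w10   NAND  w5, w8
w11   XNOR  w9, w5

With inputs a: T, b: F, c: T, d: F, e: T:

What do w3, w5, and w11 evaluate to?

w1 = b NOR d = F NOR F = T
w3 = w1 NOR e = T NOR T = F
w5 = w1 NAND w3 = T NAND F = T
w7 = a OR d OR c = T OR F OR T = T
w9 = w7 NAND w5 = T NAND T = F
w11 = w9 XNOR w5 = F XNOR T = F

w3 = F, w5 = T, w11 = F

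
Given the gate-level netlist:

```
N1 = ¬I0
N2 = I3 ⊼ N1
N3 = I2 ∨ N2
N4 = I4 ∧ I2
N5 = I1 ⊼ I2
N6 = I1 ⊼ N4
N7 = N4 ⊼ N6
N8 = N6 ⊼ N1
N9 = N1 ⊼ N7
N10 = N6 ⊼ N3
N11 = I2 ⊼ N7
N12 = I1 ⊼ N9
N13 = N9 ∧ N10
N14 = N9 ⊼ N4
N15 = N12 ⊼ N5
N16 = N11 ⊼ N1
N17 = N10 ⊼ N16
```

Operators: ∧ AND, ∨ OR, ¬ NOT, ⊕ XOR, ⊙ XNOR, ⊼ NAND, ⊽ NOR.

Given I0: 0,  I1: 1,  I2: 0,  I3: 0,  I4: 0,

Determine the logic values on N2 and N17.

N1 = NOT I0 = NOT 0 = 1
N2 = I3 NAND N1 = 0 NAND 1 = 1
N3 = I2 OR N2 = 0 OR 1 = 1
N4 = I4 AND I2 = 0 AND 0 = 0
N6 = I1 NAND N4 = 1 NAND 0 = 1
N7 = N4 NAND N6 = 0 NAND 1 = 1
N10 = N6 NAND N3 = 1 NAND 1 = 0
N11 = I2 NAND N7 = 0 NAND 1 = 1
N16 = N11 NAND N1 = 1 NAND 1 = 0
N17 = N10 NAND N16 = 0 NAND 0 = 1

N2 = 1  N17 = 1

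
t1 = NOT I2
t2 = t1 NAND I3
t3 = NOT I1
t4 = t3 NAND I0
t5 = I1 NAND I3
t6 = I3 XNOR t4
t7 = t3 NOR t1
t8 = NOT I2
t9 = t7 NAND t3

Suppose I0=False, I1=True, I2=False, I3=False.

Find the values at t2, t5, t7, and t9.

t2 = True  t5 = True  t7 = False  t9 = True

t1 = NOT I2 = NOT False = True
t2 = t1 NAND I3 = True NAND False = True
t3 = NOT I1 = NOT True = False
t5 = I1 NAND I3 = True NAND False = True
t7 = t3 NOR t1 = False NOR True = False
t9 = t7 NAND t3 = False NAND False = True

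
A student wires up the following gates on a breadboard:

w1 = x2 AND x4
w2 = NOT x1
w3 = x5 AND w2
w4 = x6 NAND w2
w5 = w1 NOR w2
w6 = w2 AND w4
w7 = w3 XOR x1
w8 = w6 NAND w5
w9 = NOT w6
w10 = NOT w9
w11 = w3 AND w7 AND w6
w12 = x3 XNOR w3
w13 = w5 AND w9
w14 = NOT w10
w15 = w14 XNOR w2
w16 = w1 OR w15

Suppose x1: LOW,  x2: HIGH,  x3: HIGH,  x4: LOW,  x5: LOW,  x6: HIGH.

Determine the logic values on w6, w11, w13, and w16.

w6 = LOW, w11 = LOW, w13 = LOW, w16 = HIGH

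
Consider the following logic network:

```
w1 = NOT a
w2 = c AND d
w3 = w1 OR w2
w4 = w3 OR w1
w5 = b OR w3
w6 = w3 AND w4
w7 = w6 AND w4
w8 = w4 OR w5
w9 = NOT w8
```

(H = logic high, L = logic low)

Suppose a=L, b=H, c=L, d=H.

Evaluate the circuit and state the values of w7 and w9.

w7 = H, w9 = L

w1 = NOT a = NOT L = H
w2 = c AND d = L AND H = L
w3 = w1 OR w2 = H OR L = H
w4 = w3 OR w1 = H OR H = H
w5 = b OR w3 = H OR H = H
w6 = w3 AND w4 = H AND H = H
w7 = w6 AND w4 = H AND H = H
w8 = w4 OR w5 = H OR H = H
w9 = NOT w8 = NOT H = L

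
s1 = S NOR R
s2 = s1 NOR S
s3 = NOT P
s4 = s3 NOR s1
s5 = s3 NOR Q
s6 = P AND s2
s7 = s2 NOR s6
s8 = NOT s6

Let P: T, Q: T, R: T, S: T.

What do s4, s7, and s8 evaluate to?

s4 = T, s7 = T, s8 = T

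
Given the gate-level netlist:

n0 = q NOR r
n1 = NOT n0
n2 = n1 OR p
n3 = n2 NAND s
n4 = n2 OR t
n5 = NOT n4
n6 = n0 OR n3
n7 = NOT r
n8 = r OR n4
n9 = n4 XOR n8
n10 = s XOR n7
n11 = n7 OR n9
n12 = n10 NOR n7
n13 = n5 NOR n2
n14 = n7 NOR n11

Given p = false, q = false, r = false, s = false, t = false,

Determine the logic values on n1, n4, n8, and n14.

n0 = q NOR r = false NOR false = true
n1 = NOT n0 = NOT true = false
n2 = n1 OR p = false OR false = false
n4 = n2 OR t = false OR false = false
n7 = NOT r = NOT false = true
n8 = r OR n4 = false OR false = false
n9 = n4 XOR n8 = false XOR false = false
n11 = n7 OR n9 = true OR false = true
n14 = n7 NOR n11 = true NOR true = false

n1 = false  n4 = false  n8 = false  n14 = false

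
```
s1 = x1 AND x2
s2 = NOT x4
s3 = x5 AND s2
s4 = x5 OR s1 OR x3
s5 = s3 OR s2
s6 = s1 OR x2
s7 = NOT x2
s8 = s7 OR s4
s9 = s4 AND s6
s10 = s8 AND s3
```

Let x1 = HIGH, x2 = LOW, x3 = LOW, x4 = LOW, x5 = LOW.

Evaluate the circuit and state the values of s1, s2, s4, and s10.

s1 = LOW  s2 = HIGH  s4 = LOW  s10 = LOW

s1 = x1 AND x2 = HIGH AND LOW = LOW
s2 = NOT x4 = NOT LOW = HIGH
s3 = x5 AND s2 = LOW AND HIGH = LOW
s4 = x5 OR s1 OR x3 = LOW OR LOW OR LOW = LOW
s7 = NOT x2 = NOT LOW = HIGH
s8 = s7 OR s4 = HIGH OR LOW = HIGH
s10 = s8 AND s3 = HIGH AND LOW = LOW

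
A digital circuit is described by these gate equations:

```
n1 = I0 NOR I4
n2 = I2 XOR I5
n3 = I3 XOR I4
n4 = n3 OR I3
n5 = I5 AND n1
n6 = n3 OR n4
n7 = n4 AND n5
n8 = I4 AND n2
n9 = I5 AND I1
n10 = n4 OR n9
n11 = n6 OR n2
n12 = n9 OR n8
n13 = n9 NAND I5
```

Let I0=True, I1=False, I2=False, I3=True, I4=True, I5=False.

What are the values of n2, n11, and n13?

n2 = I2 XOR I5 = False XOR False = False
n3 = I3 XOR I4 = True XOR True = False
n4 = n3 OR I3 = False OR True = True
n6 = n3 OR n4 = False OR True = True
n9 = I5 AND I1 = False AND False = False
n11 = n6 OR n2 = True OR False = True
n13 = n9 NAND I5 = False NAND False = True

n2 = False, n11 = True, n13 = True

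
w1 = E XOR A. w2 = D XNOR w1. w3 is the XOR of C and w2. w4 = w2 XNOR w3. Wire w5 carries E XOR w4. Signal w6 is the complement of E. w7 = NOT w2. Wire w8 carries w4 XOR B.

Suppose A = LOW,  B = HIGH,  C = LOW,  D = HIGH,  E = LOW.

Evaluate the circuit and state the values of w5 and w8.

w1 = E XOR A = LOW XOR LOW = LOW
w2 = D XNOR w1 = HIGH XNOR LOW = LOW
w3 = C XOR w2 = LOW XOR LOW = LOW
w4 = w2 XNOR w3 = LOW XNOR LOW = HIGH
w5 = E XOR w4 = LOW XOR HIGH = HIGH
w8 = w4 XOR B = HIGH XOR HIGH = LOW

w5 = HIGH; w8 = LOW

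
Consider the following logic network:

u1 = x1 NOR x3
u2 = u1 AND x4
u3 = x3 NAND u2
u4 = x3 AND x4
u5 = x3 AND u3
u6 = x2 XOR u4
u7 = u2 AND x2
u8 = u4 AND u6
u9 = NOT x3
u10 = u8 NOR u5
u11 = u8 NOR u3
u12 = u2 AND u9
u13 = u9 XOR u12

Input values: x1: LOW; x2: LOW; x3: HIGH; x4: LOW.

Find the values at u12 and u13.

u12 = LOW; u13 = LOW

u1 = x1 NOR x3 = LOW NOR HIGH = LOW
u2 = u1 AND x4 = LOW AND LOW = LOW
u9 = NOT x3 = NOT HIGH = LOW
u12 = u2 AND u9 = LOW AND LOW = LOW
u13 = u9 XOR u12 = LOW XOR LOW = LOW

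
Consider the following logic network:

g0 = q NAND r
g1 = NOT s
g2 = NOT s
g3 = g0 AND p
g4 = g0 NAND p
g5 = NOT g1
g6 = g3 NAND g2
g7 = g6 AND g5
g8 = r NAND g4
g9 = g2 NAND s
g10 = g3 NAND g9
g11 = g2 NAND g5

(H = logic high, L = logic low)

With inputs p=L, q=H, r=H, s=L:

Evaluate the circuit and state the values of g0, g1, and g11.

g0 = q NAND r = H NAND H = L
g1 = NOT s = NOT L = H
g2 = NOT s = NOT L = H
g5 = NOT g1 = NOT H = L
g11 = g2 NAND g5 = H NAND L = H

g0 = L  g1 = H  g11 = H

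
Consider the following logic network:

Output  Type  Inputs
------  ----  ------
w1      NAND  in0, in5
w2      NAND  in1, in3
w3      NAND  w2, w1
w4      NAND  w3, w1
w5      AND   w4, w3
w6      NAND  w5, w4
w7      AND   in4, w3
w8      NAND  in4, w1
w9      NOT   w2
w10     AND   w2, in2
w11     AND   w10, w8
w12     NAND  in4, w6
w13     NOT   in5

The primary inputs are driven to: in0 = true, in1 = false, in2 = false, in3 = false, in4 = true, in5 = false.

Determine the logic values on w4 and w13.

w4 = true, w13 = true

w1 = in0 NAND in5 = true NAND false = true
w2 = in1 NAND in3 = false NAND false = true
w3 = w2 NAND w1 = true NAND true = false
w4 = w3 NAND w1 = false NAND true = true
w13 = NOT in5 = NOT false = true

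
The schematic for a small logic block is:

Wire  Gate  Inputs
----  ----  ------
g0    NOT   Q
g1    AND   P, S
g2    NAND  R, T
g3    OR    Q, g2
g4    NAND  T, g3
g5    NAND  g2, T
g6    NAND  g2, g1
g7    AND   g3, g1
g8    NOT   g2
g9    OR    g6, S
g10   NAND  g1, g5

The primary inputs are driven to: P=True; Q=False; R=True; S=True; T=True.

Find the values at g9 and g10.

g9 = True; g10 = False

g1 = P AND S = True AND True = True
g2 = R NAND T = True NAND True = False
g5 = g2 NAND T = False NAND True = True
g6 = g2 NAND g1 = False NAND True = True
g9 = g6 OR S = True OR True = True
g10 = g1 NAND g5 = True NAND True = False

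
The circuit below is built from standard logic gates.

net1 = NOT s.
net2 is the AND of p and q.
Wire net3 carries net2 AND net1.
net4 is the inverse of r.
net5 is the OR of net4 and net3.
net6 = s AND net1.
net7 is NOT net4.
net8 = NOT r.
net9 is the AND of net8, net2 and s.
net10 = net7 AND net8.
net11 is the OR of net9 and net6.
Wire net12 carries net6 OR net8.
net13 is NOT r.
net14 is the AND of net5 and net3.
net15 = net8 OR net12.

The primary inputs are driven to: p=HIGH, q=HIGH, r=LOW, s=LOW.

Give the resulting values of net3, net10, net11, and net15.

net1 = NOT s = NOT LOW = HIGH
net2 = p AND q = HIGH AND HIGH = HIGH
net3 = net2 AND net1 = HIGH AND HIGH = HIGH
net4 = NOT r = NOT LOW = HIGH
net6 = s AND net1 = LOW AND HIGH = LOW
net7 = NOT net4 = NOT HIGH = LOW
net8 = NOT r = NOT LOW = HIGH
net9 = net8 AND net2 AND s = HIGH AND HIGH AND LOW = LOW
net10 = net7 AND net8 = LOW AND HIGH = LOW
net11 = net9 OR net6 = LOW OR LOW = LOW
net12 = net6 OR net8 = LOW OR HIGH = HIGH
net15 = net8 OR net12 = HIGH OR HIGH = HIGH

net3 = HIGH, net10 = LOW, net11 = LOW, net15 = HIGH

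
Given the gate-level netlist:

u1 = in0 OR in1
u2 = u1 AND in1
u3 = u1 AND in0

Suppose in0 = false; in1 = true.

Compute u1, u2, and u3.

u1 = in0 OR in1 = false OR true = true
u2 = u1 AND in1 = true AND true = true
u3 = u1 AND in0 = true AND false = false

u1 = true, u2 = true, u3 = false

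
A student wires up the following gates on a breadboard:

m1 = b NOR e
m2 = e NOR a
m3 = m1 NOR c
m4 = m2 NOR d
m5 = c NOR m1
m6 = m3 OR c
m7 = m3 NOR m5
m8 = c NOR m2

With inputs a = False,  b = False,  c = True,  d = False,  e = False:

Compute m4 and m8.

m2 = e NOR a = False NOR False = True
m4 = m2 NOR d = True NOR False = False
m8 = c NOR m2 = True NOR True = False

m4 = False  m8 = False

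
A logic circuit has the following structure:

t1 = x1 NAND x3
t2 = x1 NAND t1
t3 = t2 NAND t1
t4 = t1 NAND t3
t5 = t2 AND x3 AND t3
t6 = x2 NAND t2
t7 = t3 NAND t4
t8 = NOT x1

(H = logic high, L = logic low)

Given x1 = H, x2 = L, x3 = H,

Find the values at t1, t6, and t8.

t1 = L, t6 = H, t8 = L

t1 = x1 NAND x3 = H NAND H = L
t2 = x1 NAND t1 = H NAND L = H
t6 = x2 NAND t2 = L NAND H = H
t8 = NOT x1 = NOT H = L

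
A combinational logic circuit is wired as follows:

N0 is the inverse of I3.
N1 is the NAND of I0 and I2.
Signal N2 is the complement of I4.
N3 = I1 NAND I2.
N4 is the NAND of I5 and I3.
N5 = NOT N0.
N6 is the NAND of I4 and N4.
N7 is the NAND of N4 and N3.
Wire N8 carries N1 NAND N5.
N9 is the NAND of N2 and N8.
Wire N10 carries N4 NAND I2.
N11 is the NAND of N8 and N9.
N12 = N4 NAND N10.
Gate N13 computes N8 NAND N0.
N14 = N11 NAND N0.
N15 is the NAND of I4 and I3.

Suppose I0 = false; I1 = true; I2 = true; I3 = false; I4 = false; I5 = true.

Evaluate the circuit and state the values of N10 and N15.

N4 = I5 NAND I3 = true NAND false = true
N10 = N4 NAND I2 = true NAND true = false
N15 = I4 NAND I3 = false NAND false = true

N10 = false, N15 = true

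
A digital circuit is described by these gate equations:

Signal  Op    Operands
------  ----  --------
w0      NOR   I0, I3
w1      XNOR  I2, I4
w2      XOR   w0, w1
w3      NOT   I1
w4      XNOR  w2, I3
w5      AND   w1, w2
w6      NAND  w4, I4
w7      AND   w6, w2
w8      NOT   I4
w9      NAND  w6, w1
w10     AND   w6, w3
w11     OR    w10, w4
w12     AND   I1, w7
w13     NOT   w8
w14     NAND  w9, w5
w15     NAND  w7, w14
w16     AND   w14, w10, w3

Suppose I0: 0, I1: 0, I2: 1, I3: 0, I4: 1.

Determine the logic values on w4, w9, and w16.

w4 = 1, w9 = 1, w16 = 0

w0 = I0 NOR I3 = 0 NOR 0 = 1
w1 = I2 XNOR I4 = 1 XNOR 1 = 1
w2 = w0 XOR w1 = 1 XOR 1 = 0
w3 = NOT I1 = NOT 0 = 1
w4 = w2 XNOR I3 = 0 XNOR 0 = 1
w5 = w1 AND w2 = 1 AND 0 = 0
w6 = w4 NAND I4 = 1 NAND 1 = 0
w9 = w6 NAND w1 = 0 NAND 1 = 1
w10 = w6 AND w3 = 0 AND 1 = 0
w14 = w9 NAND w5 = 1 NAND 0 = 1
w16 = w14 AND w10 AND w3 = 1 AND 0 AND 1 = 0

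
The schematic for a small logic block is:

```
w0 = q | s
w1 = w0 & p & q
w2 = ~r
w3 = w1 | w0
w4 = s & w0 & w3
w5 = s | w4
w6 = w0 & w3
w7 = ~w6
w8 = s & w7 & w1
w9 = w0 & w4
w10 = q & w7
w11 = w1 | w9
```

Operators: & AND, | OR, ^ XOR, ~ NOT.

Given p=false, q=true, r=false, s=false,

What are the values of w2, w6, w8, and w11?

w2 = true, w6 = true, w8 = false, w11 = false

w0 = q OR s = true OR false = true
w1 = w0 AND p AND q = true AND false AND true = false
w2 = NOT r = NOT false = true
w3 = w1 OR w0 = false OR true = true
w4 = s AND w0 AND w3 = false AND true AND true = false
w6 = w0 AND w3 = true AND true = true
w7 = NOT w6 = NOT true = false
w8 = s AND w7 AND w1 = false AND false AND false = false
w9 = w0 AND w4 = true AND false = false
w11 = w1 OR w9 = false OR false = false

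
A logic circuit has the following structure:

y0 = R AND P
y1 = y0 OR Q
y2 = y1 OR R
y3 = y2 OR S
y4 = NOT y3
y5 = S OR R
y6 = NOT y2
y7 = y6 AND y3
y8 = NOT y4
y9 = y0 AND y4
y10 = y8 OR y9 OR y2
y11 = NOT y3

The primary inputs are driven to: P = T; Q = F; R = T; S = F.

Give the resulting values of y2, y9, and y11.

y0 = R AND P = T AND T = T
y1 = y0 OR Q = T OR F = T
y2 = y1 OR R = T OR T = T
y3 = y2 OR S = T OR F = T
y4 = NOT y3 = NOT T = F
y9 = y0 AND y4 = T AND F = F
y11 = NOT y3 = NOT T = F

y2 = T, y9 = F, y11 = F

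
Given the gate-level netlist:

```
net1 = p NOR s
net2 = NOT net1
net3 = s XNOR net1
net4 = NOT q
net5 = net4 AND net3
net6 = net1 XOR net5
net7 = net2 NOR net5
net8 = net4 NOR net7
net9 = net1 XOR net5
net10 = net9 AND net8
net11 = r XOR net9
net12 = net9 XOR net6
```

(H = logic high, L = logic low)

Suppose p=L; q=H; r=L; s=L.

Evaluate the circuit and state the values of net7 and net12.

net1 = p NOR s = L NOR L = H
net2 = NOT net1 = NOT H = L
net3 = s XNOR net1 = L XNOR H = L
net4 = NOT q = NOT H = L
net5 = net4 AND net3 = L AND L = L
net6 = net1 XOR net5 = H XOR L = H
net7 = net2 NOR net5 = L NOR L = H
net9 = net1 XOR net5 = H XOR L = H
net12 = net9 XOR net6 = H XOR H = L

net7 = H, net12 = L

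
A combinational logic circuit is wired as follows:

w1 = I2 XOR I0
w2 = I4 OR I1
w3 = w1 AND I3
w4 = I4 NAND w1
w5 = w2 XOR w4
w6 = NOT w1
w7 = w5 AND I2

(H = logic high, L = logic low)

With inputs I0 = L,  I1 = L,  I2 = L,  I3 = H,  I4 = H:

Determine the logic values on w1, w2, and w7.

w1 = L, w2 = H, w7 = L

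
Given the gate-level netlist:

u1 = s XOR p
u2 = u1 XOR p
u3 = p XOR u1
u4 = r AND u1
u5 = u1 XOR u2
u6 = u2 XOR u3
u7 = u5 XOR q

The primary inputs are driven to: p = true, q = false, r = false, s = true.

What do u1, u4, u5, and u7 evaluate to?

u1 = false; u4 = false; u5 = true; u7 = true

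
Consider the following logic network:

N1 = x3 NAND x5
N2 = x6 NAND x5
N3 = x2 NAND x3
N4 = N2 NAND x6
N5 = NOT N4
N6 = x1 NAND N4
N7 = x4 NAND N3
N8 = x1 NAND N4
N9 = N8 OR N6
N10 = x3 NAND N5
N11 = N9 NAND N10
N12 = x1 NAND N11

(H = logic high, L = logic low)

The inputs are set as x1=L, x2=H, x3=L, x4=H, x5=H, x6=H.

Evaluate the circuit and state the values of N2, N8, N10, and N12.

N2 = L, N8 = H, N10 = H, N12 = H

N2 = x6 NAND x5 = H NAND H = L
N4 = N2 NAND x6 = L NAND H = H
N5 = NOT N4 = NOT H = L
N6 = x1 NAND N4 = L NAND H = H
N8 = x1 NAND N4 = L NAND H = H
N9 = N8 OR N6 = H OR H = H
N10 = x3 NAND N5 = L NAND L = H
N11 = N9 NAND N10 = H NAND H = L
N12 = x1 NAND N11 = L NAND L = H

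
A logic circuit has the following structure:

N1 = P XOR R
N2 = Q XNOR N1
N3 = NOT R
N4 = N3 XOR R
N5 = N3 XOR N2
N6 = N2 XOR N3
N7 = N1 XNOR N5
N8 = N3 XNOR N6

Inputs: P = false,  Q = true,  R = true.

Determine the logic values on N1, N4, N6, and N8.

N1 = P XOR R = false XOR true = true
N2 = Q XNOR N1 = true XNOR true = true
N3 = NOT R = NOT true = false
N4 = N3 XOR R = false XOR true = true
N6 = N2 XOR N3 = true XOR false = true
N8 = N3 XNOR N6 = false XNOR true = false

N1 = true, N4 = true, N6 = true, N8 = false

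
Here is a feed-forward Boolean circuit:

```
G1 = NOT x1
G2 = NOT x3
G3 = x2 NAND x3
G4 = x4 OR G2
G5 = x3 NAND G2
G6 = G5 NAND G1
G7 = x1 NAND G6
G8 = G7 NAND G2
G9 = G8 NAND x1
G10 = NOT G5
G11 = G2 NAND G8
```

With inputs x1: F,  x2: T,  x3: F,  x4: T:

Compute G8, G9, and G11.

G8 = F, G9 = T, G11 = T

G1 = NOT x1 = NOT F = T
G2 = NOT x3 = NOT F = T
G5 = x3 NAND G2 = F NAND T = T
G6 = G5 NAND G1 = T NAND T = F
G7 = x1 NAND G6 = F NAND F = T
G8 = G7 NAND G2 = T NAND T = F
G9 = G8 NAND x1 = F NAND F = T
G11 = G2 NAND G8 = T NAND F = T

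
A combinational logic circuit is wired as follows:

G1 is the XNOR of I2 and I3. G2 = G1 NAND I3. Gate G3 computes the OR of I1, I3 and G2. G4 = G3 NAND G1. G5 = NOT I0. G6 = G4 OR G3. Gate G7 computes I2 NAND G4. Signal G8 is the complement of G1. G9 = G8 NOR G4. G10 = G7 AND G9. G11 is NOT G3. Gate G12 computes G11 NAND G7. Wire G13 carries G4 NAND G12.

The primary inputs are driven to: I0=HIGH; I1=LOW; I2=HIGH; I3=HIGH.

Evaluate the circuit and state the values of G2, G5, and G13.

G1 = I2 XNOR I3 = HIGH XNOR HIGH = HIGH
G2 = G1 NAND I3 = HIGH NAND HIGH = LOW
G3 = I1 OR I3 OR G2 = LOW OR HIGH OR LOW = HIGH
G4 = G3 NAND G1 = HIGH NAND HIGH = LOW
G5 = NOT I0 = NOT HIGH = LOW
G7 = I2 NAND G4 = HIGH NAND LOW = HIGH
G11 = NOT G3 = NOT HIGH = LOW
G12 = G11 NAND G7 = LOW NAND HIGH = HIGH
G13 = G4 NAND G12 = LOW NAND HIGH = HIGH

G2 = LOW; G5 = LOW; G13 = HIGH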